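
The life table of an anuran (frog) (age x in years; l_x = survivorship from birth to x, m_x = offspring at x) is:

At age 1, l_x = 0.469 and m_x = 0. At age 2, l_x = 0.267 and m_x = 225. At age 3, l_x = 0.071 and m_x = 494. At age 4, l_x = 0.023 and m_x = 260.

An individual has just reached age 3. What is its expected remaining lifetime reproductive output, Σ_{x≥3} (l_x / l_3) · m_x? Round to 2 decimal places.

l_3 = 0.071. Conditional survival from age 3 to x is l_x / l_3.
  x=3: (0.071/0.071) × 494 = 494.0000
  x=4: (0.023/0.071) × 260 = 84.2254
Sum = 494.0000 + 84.2254 = 578.2254

578.23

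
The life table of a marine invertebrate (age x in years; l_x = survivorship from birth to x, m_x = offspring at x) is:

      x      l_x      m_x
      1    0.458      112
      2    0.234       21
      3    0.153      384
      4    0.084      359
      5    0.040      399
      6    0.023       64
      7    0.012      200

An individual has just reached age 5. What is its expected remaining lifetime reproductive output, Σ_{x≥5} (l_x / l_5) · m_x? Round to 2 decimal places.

495.80

l_5 = 0.040. Conditional survival from age 5 to x is l_x / l_5.
  x=5: (0.040/0.040) × 399 = 399.0000
  x=6: (0.023/0.040) × 64 = 36.8000
  x=7: (0.012/0.040) × 200 = 60.0000
Sum = 399.0000 + 36.8000 + 60.0000 = 495.8000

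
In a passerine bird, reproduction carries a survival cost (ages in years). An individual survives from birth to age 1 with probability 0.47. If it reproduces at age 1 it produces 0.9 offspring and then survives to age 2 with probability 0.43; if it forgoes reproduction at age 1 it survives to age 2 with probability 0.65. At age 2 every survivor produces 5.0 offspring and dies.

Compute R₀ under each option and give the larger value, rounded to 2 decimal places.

1.53

breed at age 1: R₀ = 0.47 × (0.9 + 0.43 × 5.0) = 0.47 × 3.0500 = 1.4335
delay to age 2: R₀ = 0.47 × (0.65 × 5.0) = 0.47 × 3.2500 = 1.5275
Higher: delay to age 2 (1.5275).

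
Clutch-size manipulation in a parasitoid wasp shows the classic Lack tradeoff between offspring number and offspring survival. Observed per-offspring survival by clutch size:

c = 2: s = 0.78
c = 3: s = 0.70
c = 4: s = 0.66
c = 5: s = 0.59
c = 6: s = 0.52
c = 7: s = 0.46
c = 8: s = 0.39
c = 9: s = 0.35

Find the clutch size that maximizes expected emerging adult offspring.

7

Expected emerging adult offspring = c × s(c):
  c=2: 2 × 0.78 = 1.560
  c=3: 3 × 0.70 = 2.100
  c=4: 4 × 0.66 = 2.640
  c=5: 5 × 0.59 = 2.950
  c=6: 6 × 0.52 = 3.120
  c=7: 7 × 0.46 = 3.220
  c=8: 8 × 0.39 = 3.120
  c=9: 9 × 0.35 = 3.150
Maximum at c = 7 (3.220 emerging adult offspring).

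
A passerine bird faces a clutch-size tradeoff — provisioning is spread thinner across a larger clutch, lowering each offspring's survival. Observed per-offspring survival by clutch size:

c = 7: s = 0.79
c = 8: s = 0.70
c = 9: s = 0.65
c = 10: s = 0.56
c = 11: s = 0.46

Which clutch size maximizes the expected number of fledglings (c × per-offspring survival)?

Expected fledglings = c × s(c):
  c=7: 7 × 0.79 = 5.530
  c=8: 8 × 0.70 = 5.600
  c=9: 9 × 0.65 = 5.850
  c=10: 10 × 0.56 = 5.600
  c=11: 11 × 0.46 = 5.060
Maximum at c = 9 (5.850 fledglings).

9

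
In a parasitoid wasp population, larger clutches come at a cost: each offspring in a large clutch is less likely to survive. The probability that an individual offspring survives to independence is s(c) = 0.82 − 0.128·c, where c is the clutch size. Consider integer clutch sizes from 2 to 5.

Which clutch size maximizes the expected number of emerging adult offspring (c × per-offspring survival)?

3

Expected emerging adult offspring = c × s(c):
  c=2: 2 × 0.564 = 1.128
  c=3: 3 × 0.436 = 1.308
  c=4: 4 × 0.308 = 1.232
  c=5: 5 × 0.180 = 0.900
Maximum at c = 3 (1.308 emerging adult offspring).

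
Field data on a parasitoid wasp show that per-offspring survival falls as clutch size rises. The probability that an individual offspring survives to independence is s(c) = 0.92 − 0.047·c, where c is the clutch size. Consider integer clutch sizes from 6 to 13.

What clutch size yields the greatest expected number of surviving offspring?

10

Expected surviving offspring = c × s(c):
  c=6: 6 × 0.638 = 3.828
  c=7: 7 × 0.591 = 4.137
  c=8: 8 × 0.544 = 4.352
  c=9: 9 × 0.497 = 4.473
  c=10: 10 × 0.450 = 4.500
  c=11: 11 × 0.403 = 4.433
  c=12: 12 × 0.356 = 4.272
  c=13: 13 × 0.309 = 4.017
Maximum at c = 10 (4.500 surviving offspring).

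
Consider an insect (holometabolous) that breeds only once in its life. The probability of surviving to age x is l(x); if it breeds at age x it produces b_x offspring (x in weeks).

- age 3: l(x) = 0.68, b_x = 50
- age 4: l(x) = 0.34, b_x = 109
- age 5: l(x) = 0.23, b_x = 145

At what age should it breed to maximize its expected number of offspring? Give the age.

4

Expected offspring if breeding at age x = l(x) × b_x:
  age 3: 0.68 × 50 = 34.000
  age 4: 0.34 × 109 = 37.060
  age 5: 0.23 × 145 = 33.350
Maximum at age 4 (37.060).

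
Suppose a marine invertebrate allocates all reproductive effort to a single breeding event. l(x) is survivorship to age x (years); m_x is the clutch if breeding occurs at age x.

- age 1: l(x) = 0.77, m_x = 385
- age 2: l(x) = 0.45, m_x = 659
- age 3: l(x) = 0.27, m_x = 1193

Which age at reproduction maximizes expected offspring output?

3

Expected offspring if breeding at age x = l(x) × m_x:
  age 1: 0.77 × 385 = 296.450
  age 2: 0.45 × 659 = 296.550
  age 3: 0.27 × 1193 = 322.110
Maximum at age 3 (322.110).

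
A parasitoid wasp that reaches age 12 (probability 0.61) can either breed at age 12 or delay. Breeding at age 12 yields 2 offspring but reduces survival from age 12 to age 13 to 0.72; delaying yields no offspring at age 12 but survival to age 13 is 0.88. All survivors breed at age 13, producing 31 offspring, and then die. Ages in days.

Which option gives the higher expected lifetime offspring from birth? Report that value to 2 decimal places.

breed at age 12: R₀ = 0.61 × (2 + 0.72 × 31) = 0.61 × 24.3200 = 14.8352
delay to age 13: R₀ = 0.61 × (0.88 × 31) = 0.61 × 27.2800 = 16.6408
Higher: delay to age 13 (16.6408).

16.64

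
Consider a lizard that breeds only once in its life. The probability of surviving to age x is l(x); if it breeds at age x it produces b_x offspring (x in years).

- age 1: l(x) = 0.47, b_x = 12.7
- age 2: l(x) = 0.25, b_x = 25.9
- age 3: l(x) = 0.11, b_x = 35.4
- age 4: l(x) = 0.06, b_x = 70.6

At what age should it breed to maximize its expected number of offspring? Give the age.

Expected offspring if breeding at age x = l(x) × b_x:
  age 1: 0.47 × 12.7 = 5.969
  age 2: 0.25 × 25.9 = 6.475
  age 3: 0.11 × 35.4 = 3.894
  age 4: 0.06 × 70.6 = 4.236
Maximum at age 2 (6.475).

2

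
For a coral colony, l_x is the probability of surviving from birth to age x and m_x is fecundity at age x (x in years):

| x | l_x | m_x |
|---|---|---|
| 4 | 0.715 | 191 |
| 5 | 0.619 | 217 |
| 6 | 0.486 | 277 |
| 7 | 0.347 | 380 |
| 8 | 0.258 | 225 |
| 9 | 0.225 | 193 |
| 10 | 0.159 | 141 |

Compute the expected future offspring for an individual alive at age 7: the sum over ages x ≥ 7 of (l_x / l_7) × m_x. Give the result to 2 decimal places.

737.04

l_7 = 0.347. Conditional survival from age 7 to x is l_x / l_7.
  x=7: (0.347/0.347) × 380 = 380.0000
  x=8: (0.258/0.347) × 225 = 167.2911
  x=9: (0.225/0.347) × 193 = 125.1441
  x=10: (0.159/0.347) × 141 = 64.6081
Sum = 380.0000 + 167.2911 + 125.1441 + 64.6081 = 737.0432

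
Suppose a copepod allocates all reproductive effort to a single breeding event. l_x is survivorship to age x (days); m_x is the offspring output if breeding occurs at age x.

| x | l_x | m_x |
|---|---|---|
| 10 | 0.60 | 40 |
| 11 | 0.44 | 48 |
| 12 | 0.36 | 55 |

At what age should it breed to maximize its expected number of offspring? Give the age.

Expected offspring if breeding at age x = l_x × m_x:
  age 10: 0.60 × 40 = 24.000
  age 11: 0.44 × 48 = 21.120
  age 12: 0.36 × 55 = 19.800
Maximum at age 10 (24.000).

10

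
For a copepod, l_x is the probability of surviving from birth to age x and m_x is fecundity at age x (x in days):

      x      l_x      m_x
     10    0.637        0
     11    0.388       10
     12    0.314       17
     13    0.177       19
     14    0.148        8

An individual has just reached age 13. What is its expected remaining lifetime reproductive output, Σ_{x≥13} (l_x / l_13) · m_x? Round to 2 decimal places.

25.69

l_13 = 0.177. Conditional survival from age 13 to x is l_x / l_13.
  x=13: (0.177/0.177) × 19 = 19.0000
  x=14: (0.148/0.177) × 8 = 6.6893
Sum = 19.0000 + 6.6893 = 25.6893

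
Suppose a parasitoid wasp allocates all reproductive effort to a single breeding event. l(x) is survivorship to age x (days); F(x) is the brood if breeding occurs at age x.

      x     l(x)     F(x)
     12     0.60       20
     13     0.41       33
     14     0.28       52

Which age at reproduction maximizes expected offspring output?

Expected offspring if breeding at age x = l(x) × F(x):
  age 12: 0.60 × 20 = 12.000
  age 13: 0.41 × 33 = 13.530
  age 14: 0.28 × 52 = 14.560
Maximum at age 14 (14.560).

14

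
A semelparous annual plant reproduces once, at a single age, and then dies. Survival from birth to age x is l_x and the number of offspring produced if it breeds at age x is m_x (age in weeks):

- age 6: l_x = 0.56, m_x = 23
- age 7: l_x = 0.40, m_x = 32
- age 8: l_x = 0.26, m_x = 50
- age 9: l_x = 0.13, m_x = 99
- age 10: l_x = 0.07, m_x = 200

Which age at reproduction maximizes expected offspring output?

10

Expected offspring if breeding at age x = l_x × m_x:
  age 6: 0.56 × 23 = 12.880
  age 7: 0.40 × 32 = 12.800
  age 8: 0.26 × 50 = 13.000
  age 9: 0.13 × 99 = 12.870
  age 10: 0.07 × 200 = 14.000
Maximum at age 10 (14.000).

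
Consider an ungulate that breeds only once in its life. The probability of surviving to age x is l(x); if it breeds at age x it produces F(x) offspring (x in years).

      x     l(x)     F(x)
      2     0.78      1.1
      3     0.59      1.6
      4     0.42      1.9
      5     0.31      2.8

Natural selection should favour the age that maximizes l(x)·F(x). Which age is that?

3

Expected offspring if breeding at age x = l(x) × F(x):
  age 2: 0.78 × 1.1 = 0.858
  age 3: 0.59 × 1.6 = 0.944
  age 4: 0.42 × 1.9 = 0.798
  age 5: 0.31 × 2.8 = 0.868
Maximum at age 3 (0.944).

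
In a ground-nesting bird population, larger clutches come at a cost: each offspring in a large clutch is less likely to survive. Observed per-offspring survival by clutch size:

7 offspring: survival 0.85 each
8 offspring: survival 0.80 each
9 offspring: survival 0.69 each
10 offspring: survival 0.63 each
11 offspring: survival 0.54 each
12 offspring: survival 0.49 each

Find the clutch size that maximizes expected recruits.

Expected recruits = c × s(c):
  c=7: 7 × 0.85 = 5.950
  c=8: 8 × 0.80 = 6.400
  c=9: 9 × 0.69 = 6.210
  c=10: 10 × 0.63 = 6.300
  c=11: 11 × 0.54 = 5.940
  c=12: 12 × 0.49 = 5.880
Maximum at c = 8 (6.400 recruits).

8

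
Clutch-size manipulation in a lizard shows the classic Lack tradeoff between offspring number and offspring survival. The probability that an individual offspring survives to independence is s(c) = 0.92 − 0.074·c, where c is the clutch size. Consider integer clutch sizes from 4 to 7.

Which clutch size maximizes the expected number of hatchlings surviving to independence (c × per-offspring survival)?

6

Expected hatchlings surviving to independence = c × s(c):
  c=4: 4 × 0.624 = 2.496
  c=5: 5 × 0.550 = 2.750
  c=6: 6 × 0.476 = 2.856
  c=7: 7 × 0.402 = 2.814
Maximum at c = 6 (2.856 hatchlings surviving to independence).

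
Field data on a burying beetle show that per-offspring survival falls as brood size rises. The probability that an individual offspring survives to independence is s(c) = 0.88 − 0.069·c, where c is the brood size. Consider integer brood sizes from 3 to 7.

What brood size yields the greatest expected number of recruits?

6

Expected recruits = c × s(c):
  c=3: 3 × 0.673 = 2.019
  c=4: 4 × 0.604 = 2.416
  c=5: 5 × 0.535 = 2.675
  c=6: 6 × 0.466 = 2.796
  c=7: 7 × 0.397 = 2.779
Maximum at c = 6 (2.796 recruits).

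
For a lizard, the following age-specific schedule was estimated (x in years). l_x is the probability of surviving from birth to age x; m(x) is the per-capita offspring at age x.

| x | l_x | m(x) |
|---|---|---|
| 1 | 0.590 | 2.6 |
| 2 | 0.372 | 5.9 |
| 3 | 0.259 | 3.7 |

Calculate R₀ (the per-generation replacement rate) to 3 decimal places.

4.687

R₀ = Σ l_x m(x):
  age 1: 0.590 × 2.6 = 1.5340
  age 2: 0.372 × 5.9 = 2.1948
  age 3: 0.259 × 3.7 = 0.9583
R₀ = 1.5340 + 2.1948 + 0.9583 = 4.6871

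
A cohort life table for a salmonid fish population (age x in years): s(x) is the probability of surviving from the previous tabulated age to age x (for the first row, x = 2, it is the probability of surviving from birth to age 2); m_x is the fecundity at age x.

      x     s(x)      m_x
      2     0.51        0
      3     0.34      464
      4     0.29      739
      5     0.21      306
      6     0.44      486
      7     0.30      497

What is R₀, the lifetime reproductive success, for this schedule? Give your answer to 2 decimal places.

123.80

Survivorship from birth: l_x = s_2·s_3·…·s_x.
  l_2 = 0.51000
  l_3 = 0.17340
  l_4 = 0.05029
  l_5 = 0.01056
  l_6 = 0.00465
  l_7 = 0.00139
R₀ = Σ l_x m_x:
  age 2: 0.51000 × 0 = 0.0000
  age 3: 0.17340 × 464 = 80.4576
  age 4: 0.05029 × 739 = 37.1643
  age 5: 0.01056 × 306 = 3.2314
  age 6: 0.00465 × 486 = 2.2599
  age 7: 0.00139 × 497 = 0.6908
R₀ = 0.0000 + 80.4576 + 37.1643 + 3.2314 + 2.2599 + 0.6908 = 123.8040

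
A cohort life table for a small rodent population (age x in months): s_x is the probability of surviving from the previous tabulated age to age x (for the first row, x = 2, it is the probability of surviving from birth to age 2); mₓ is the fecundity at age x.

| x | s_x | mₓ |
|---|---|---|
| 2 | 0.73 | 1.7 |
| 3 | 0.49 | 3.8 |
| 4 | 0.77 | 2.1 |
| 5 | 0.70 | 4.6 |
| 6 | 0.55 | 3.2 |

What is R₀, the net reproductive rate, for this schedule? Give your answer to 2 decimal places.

4.40

Survivorship from birth: l_x = s_2·s_3·…·s_x.
  l_2 = 0.73000
  l_3 = 0.35770
  l_4 = 0.27543
  l_5 = 0.19280
  l_6 = 0.10604
R₀ = Σ l_x mₓ:
  age 2: 0.73000 × 1.7 = 1.2410
  age 3: 0.35770 × 3.8 = 1.3593
  age 4: 0.27543 × 2.1 = 0.5784
  age 5: 0.19280 × 4.6 = 0.8869
  age 6: 0.10604 × 3.2 = 0.3393
R₀ = 1.2410 + 1.3593 + 0.5784 + 0.8869 + 0.3393 = 4.4049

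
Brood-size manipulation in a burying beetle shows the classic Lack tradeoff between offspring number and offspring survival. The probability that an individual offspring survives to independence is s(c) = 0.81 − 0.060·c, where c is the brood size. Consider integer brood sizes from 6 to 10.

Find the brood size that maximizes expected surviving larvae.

7

Expected surviving larvae = c × s(c):
  c=6: 6 × 0.450 = 2.700
  c=7: 7 × 0.390 = 2.730
  c=8: 8 × 0.330 = 2.640
  c=9: 9 × 0.270 = 2.430
  c=10: 10 × 0.210 = 2.100
Maximum at c = 7 (2.730 surviving larvae).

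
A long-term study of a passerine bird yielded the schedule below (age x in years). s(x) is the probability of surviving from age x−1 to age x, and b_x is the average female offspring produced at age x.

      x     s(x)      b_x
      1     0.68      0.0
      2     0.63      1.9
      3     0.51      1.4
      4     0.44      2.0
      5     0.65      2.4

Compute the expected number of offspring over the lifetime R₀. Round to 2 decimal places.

Survivorship from birth: l_x = s_1·s_2·…·s_x.
  l_1 = 0.68000
  l_2 = 0.42840
  l_3 = 0.21848
  l_4 = 0.09613
  l_5 = 0.06249
R₀ = Σ l_x b_x:
  age 1: 0.68000 × 0.0 = 0.0000
  age 2: 0.42840 × 1.9 = 0.8140
  age 3: 0.21848 × 1.4 = 0.3059
  age 4: 0.09613 × 2.0 = 0.1923
  age 5: 0.06249 × 2.4 = 0.1500
R₀ = 0.0000 + 0.8140 + 0.3059 + 0.1923 + 0.1500 = 1.4621

1.46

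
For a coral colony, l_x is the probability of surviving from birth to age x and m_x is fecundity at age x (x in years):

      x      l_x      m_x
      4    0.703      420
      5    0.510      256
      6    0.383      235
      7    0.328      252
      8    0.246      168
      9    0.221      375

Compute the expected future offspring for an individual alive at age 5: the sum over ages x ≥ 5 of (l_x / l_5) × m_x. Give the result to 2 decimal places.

l_5 = 0.510. Conditional survival from age 5 to x is l_x / l_5.
  x=5: (0.510/0.510) × 256 = 256.0000
  x=6: (0.383/0.510) × 235 = 176.4804
  x=7: (0.328/0.510) × 252 = 162.0706
  x=8: (0.246/0.510) × 168 = 81.0353
  x=9: (0.221/0.510) × 375 = 162.5000
Sum = 256.0000 + 176.4804 + 162.0706 + 81.0353 + 162.5000 = 838.0863

838.09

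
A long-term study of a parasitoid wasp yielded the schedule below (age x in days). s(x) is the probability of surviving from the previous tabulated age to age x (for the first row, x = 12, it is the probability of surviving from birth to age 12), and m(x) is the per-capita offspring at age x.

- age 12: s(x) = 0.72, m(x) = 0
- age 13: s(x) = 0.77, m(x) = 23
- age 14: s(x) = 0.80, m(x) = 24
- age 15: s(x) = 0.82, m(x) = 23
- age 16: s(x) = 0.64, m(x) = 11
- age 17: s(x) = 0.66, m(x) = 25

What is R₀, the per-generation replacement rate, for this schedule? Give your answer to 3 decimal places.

Survivorship from birth: l_x = s_12·s_13·…·s_x.
  l_12 = 0.72000
  l_13 = 0.55440
  l_14 = 0.44352
  l_15 = 0.36369
  l_16 = 0.23276
  l_17 = 0.15362
R₀ = Σ l_x m(x):
  age 12: 0.72000 × 0 = 0.0000
  age 13: 0.55440 × 23 = 12.7512
  age 14: 0.44352 × 24 = 10.6445
  age 15: 0.36369 × 23 = 8.3649
  age 16: 0.23276 × 11 = 2.5604
  age 17: 0.15362 × 25 = 3.8405
R₀ = 0.0000 + 12.7512 + 10.6445 + 8.3649 + 2.5604 + 3.8405 = 38.1614

38.161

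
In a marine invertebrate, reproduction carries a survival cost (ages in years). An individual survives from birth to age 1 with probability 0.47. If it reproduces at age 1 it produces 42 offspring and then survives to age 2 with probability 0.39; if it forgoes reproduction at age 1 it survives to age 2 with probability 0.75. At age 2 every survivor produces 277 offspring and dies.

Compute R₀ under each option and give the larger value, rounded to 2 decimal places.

breed at age 1: R₀ = 0.47 × (42 + 0.39 × 277) = 0.47 × 150.0300 = 70.5141
delay to age 2: R₀ = 0.47 × (0.75 × 277) = 0.47 × 207.7500 = 97.6425
Higher: delay to age 2 (97.6425).

97.64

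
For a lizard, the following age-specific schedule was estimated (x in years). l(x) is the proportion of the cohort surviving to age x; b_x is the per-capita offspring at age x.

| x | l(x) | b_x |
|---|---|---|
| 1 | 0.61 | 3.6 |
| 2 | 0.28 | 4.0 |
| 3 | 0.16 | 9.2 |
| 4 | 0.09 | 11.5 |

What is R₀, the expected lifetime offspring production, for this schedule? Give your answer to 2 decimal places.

5.82

R₀ = Σ l(x) b_x:
  age 1: 0.61 × 3.6 = 2.1960
  age 2: 0.28 × 4.0 = 1.1200
  age 3: 0.16 × 9.2 = 1.4720
  age 4: 0.09 × 11.5 = 1.0350
R₀ = 2.1960 + 1.1200 + 1.4720 + 1.0350 = 5.8230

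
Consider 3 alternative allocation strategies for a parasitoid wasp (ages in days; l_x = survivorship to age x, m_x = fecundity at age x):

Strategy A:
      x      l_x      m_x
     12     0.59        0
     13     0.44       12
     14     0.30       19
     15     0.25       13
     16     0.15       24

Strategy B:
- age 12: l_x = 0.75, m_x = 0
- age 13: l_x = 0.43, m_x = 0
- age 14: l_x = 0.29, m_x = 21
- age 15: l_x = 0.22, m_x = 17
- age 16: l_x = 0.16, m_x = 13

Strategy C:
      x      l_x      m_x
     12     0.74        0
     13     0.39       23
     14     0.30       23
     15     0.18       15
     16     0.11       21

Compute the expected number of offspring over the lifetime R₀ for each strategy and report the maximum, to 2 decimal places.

Strategy A: R₀ = 0.59×0 + 0.44×12 + 0.30×19 + 0.25×13 + 0.15×24 = 17.8300
Strategy B: R₀ = 0.75×0 + 0.43×0 + 0.29×21 + 0.22×17 + 0.16×13 = 11.9100
Strategy C: R₀ = 0.74×0 + 0.39×23 + 0.30×23 + 0.18×15 + 0.11×21 = 20.8800
Highest R₀: strategy C with 20.8800.

20.88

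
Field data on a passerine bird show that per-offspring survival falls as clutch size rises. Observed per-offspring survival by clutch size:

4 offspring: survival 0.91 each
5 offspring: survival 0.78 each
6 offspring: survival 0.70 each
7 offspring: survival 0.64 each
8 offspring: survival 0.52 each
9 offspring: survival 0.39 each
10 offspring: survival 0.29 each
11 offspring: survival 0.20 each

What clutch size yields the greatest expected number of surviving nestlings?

Expected surviving nestlings = c × s(c):
  c=4: 4 × 0.91 = 3.640
  c=5: 5 × 0.78 = 3.900
  c=6: 6 × 0.70 = 4.200
  c=7: 7 × 0.64 = 4.480
  c=8: 8 × 0.52 = 4.160
  c=9: 9 × 0.39 = 3.510
  c=10: 10 × 0.29 = 2.900
  c=11: 11 × 0.20 = 2.200
Maximum at c = 7 (4.480 surviving nestlings).

7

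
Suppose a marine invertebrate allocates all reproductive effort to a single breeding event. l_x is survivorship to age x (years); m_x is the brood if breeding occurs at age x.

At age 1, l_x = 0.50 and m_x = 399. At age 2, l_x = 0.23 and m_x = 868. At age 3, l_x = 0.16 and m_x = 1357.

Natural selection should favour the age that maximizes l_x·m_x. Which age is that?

Expected offspring if breeding at age x = l_x × m_x:
  age 1: 0.50 × 399 = 199.500
  age 2: 0.23 × 868 = 199.640
  age 3: 0.16 × 1357 = 217.120
Maximum at age 3 (217.120).

3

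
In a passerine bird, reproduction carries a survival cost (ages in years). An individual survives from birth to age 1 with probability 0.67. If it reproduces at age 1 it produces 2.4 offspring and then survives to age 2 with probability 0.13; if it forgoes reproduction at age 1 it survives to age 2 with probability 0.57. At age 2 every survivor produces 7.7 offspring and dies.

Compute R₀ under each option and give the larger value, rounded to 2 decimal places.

2.94

breed at age 1: R₀ = 0.67 × (2.4 + 0.13 × 7.7) = 0.67 × 3.4010 = 2.2787
delay to age 2: R₀ = 0.67 × (0.57 × 7.7) = 0.67 × 4.3890 = 2.9406
Higher: delay to age 2 (2.9406).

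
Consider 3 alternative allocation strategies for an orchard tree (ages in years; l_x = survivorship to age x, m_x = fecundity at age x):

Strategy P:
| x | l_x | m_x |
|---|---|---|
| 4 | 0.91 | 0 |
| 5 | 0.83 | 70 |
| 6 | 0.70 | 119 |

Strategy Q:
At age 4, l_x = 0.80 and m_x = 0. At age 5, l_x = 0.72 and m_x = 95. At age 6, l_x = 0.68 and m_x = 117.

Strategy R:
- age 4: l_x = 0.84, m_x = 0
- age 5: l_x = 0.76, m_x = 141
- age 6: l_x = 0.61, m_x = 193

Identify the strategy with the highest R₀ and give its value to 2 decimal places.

Strategy P: R₀ = 0.91×0 + 0.83×70 + 0.70×119 = 141.4000
Strategy Q: R₀ = 0.80×0 + 0.72×95 + 0.68×117 = 147.9600
Strategy R: R₀ = 0.84×0 + 0.76×141 + 0.61×193 = 224.8900
Highest R₀: strategy R with 224.8900.

224.89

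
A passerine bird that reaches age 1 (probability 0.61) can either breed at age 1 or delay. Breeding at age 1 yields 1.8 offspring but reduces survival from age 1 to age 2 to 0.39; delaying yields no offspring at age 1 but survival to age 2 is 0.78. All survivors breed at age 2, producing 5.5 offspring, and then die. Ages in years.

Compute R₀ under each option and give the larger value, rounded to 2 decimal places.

2.62

breed at age 1: R₀ = 0.61 × (1.8 + 0.39 × 5.5) = 0.61 × 3.9450 = 2.4064
delay to age 2: R₀ = 0.61 × (0.78 × 5.5) = 0.61 × 4.2900 = 2.6169
Higher: delay to age 2 (2.6169).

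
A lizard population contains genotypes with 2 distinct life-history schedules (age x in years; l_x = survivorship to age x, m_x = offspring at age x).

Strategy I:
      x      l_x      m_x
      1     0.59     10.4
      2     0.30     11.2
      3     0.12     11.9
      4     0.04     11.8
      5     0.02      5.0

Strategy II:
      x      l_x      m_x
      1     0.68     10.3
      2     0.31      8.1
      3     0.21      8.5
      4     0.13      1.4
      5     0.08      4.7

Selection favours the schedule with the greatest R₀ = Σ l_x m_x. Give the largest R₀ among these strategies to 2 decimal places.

11.86

Strategy I: R₀ = 0.59×10.4 + 0.30×11.2 + 0.12×11.9 + 0.04×11.8 + 0.02×5.0 = 11.4960
Strategy II: R₀ = 0.68×10.3 + 0.31×8.1 + 0.21×8.5 + 0.13×1.4 + 0.08×4.7 = 11.8580
Highest R₀: strategy II with 11.8580.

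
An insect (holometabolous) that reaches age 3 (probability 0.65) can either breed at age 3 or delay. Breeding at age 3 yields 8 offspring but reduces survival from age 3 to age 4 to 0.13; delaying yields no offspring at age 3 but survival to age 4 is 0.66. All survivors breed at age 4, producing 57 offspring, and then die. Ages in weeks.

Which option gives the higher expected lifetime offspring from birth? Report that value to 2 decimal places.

breed at age 3: R₀ = 0.65 × (8 + 0.13 × 57) = 0.65 × 15.4100 = 10.0165
delay to age 4: R₀ = 0.65 × (0.66 × 57) = 0.65 × 37.6200 = 24.4530
Higher: delay to age 4 (24.4530).

24.45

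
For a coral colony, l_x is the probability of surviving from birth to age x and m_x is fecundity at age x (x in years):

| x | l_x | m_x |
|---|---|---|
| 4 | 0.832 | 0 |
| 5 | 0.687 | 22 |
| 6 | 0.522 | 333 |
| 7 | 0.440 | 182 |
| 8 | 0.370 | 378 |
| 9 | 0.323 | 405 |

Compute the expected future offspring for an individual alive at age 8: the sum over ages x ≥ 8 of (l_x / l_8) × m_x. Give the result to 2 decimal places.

731.55

l_8 = 0.370. Conditional survival from age 8 to x is l_x / l_8.
  x=8: (0.370/0.370) × 378 = 378.0000
  x=9: (0.323/0.370) × 405 = 353.5541
Sum = 378.0000 + 353.5541 = 731.5541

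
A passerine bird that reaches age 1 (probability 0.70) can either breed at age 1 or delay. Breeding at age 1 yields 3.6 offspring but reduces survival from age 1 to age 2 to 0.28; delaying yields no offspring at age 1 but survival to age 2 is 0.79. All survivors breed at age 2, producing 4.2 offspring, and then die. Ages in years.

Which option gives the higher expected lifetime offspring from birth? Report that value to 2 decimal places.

3.34

breed at age 1: R₀ = 0.70 × (3.6 + 0.28 × 4.2) = 0.70 × 4.7760 = 3.3432
delay to age 2: R₀ = 0.70 × (0.79 × 4.2) = 0.70 × 3.3180 = 2.3226
Higher: breed at age 1 (3.3432).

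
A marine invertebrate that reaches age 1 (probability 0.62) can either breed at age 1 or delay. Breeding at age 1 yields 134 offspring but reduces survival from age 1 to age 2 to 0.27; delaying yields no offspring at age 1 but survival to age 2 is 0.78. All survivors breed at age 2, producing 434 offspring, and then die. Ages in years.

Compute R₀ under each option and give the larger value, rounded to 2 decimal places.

breed at age 1: R₀ = 0.62 × (134 + 0.27 × 434) = 0.62 × 251.1800 = 155.7316
delay to age 2: R₀ = 0.62 × (0.78 × 434) = 0.62 × 338.5200 = 209.8824
Higher: delay to age 2 (209.8824).

209.88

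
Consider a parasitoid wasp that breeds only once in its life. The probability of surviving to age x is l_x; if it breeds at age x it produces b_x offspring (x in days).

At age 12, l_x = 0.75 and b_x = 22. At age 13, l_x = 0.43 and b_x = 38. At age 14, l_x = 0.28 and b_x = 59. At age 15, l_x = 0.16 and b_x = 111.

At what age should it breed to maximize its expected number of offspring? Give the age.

Expected offspring if breeding at age x = l_x × b_x:
  age 12: 0.75 × 22 = 16.500
  age 13: 0.43 × 38 = 16.340
  age 14: 0.28 × 59 = 16.520
  age 15: 0.16 × 111 = 17.760
Maximum at age 15 (17.760).

15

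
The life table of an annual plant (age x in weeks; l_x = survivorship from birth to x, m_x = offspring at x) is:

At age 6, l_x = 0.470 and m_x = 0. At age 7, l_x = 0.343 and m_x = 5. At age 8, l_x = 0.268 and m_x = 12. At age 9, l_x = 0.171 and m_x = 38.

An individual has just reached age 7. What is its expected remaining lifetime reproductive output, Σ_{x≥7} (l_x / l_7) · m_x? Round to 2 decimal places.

l_7 = 0.343. Conditional survival from age 7 to x is l_x / l_7.
  x=7: (0.343/0.343) × 5 = 5.0000
  x=8: (0.268/0.343) × 12 = 9.3761
  x=9: (0.171/0.343) × 38 = 18.9446
Sum = 5.0000 + 9.3761 + 18.9446 = 33.3207

33.32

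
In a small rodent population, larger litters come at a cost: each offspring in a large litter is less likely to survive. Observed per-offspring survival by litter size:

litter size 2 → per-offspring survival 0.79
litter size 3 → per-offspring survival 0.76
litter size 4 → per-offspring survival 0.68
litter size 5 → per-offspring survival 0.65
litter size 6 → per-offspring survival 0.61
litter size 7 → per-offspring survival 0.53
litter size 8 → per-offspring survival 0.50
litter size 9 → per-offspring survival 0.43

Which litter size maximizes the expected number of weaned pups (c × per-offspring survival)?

Expected weaned pups = c × s(c):
  c=2: 2 × 0.79 = 1.580
  c=3: 3 × 0.76 = 2.280
  c=4: 4 × 0.68 = 2.720
  c=5: 5 × 0.65 = 3.250
  c=6: 6 × 0.61 = 3.660
  c=7: 7 × 0.53 = 3.710
  c=8: 8 × 0.50 = 4.000
  c=9: 9 × 0.43 = 3.870
Maximum at c = 8 (4.000 weaned pups).

8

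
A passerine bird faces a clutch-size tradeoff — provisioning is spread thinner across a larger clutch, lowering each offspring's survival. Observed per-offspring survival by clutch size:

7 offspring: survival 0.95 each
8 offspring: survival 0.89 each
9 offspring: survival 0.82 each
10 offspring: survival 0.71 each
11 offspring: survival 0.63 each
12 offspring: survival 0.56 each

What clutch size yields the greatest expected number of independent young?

9

Expected independent young = c × s(c):
  c=7: 7 × 0.95 = 6.650
  c=8: 8 × 0.89 = 7.120
  c=9: 9 × 0.82 = 7.380
  c=10: 10 × 0.71 = 7.100
  c=11: 11 × 0.63 = 6.930
  c=12: 12 × 0.56 = 6.720
Maximum at c = 9 (7.380 independent young).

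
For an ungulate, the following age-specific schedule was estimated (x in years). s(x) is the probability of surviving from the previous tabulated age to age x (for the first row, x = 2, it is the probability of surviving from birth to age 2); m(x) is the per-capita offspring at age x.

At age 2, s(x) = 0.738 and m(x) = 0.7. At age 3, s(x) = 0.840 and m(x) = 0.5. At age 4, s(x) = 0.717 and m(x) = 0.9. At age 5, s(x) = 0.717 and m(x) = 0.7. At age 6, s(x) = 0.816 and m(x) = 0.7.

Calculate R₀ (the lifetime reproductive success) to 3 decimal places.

1.632

Survivorship from birth: l_x = s_2·s_3·…·s_x.
  l_2 = 0.73800
  l_3 = 0.61992
  l_4 = 0.44448
  l_5 = 0.31869
  l_6 = 0.26005
R₀ = Σ l_x m(x):
  age 2: 0.73800 × 0.7 = 0.5166
  age 3: 0.61992 × 0.5 = 0.3100
  age 4: 0.44448 × 0.9 = 0.4000
  age 5: 0.31869 × 0.7 = 0.2231
  age 6: 0.26005 × 0.7 = 0.1820
R₀ = 0.5166 + 0.3100 + 0.4000 + 0.2231 + 0.1820 = 1.6317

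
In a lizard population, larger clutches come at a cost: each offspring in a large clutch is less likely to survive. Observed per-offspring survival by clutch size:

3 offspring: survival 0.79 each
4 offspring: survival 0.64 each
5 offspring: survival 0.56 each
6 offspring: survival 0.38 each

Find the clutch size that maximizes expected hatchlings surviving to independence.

Expected hatchlings surviving to independence = c × s(c):
  c=3: 3 × 0.79 = 2.370
  c=4: 4 × 0.64 = 2.560
  c=5: 5 × 0.56 = 2.800
  c=6: 6 × 0.38 = 2.280
Maximum at c = 5 (2.800 hatchlings surviving to independence).

5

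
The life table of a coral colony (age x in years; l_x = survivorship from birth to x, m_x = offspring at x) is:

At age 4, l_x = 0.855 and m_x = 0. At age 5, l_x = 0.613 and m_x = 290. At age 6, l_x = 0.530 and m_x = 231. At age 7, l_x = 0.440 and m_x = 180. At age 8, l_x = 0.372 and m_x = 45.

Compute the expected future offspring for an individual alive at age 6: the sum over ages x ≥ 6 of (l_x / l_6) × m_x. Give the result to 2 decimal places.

412.02

l_6 = 0.530. Conditional survival from age 6 to x is l_x / l_6.
  x=6: (0.530/0.530) × 231 = 231.0000
  x=7: (0.440/0.530) × 180 = 149.4340
  x=8: (0.372/0.530) × 45 = 31.5849
Sum = 231.0000 + 149.4340 + 31.5849 = 412.0189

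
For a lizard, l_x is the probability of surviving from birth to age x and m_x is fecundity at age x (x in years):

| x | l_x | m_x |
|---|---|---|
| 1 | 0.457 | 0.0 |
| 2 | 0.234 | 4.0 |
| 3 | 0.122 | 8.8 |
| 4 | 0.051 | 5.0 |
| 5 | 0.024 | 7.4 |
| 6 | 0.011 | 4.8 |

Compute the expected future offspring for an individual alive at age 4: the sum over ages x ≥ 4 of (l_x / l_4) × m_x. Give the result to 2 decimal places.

l_4 = 0.051. Conditional survival from age 4 to x is l_x / l_4.
  x=4: (0.051/0.051) × 5.0 = 5.0000
  x=5: (0.024/0.051) × 7.4 = 3.4824
  x=6: (0.011/0.051) × 4.8 = 1.0353
Sum = 5.0000 + 3.4824 + 1.0353 = 9.5176

9.52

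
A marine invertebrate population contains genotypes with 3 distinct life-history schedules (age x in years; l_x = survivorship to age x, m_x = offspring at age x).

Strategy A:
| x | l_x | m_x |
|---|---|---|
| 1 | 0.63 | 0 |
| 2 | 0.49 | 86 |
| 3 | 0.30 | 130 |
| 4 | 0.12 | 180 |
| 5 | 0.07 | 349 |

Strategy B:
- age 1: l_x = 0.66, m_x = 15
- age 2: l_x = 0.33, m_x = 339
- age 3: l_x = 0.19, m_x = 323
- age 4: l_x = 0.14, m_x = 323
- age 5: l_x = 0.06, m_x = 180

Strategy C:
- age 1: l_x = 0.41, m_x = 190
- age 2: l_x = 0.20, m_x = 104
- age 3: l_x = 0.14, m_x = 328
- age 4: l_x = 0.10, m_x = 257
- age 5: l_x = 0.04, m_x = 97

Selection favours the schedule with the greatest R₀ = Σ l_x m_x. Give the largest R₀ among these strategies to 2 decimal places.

Strategy A: R₀ = 0.63×0 + 0.49×86 + 0.30×130 + 0.12×180 + 0.07×349 = 127.1700
Strategy B: R₀ = 0.66×15 + 0.33×339 + 0.19×323 + 0.14×323 + 0.06×180 = 239.1600
Strategy C: R₀ = 0.41×190 + 0.20×104 + 0.14×328 + 0.10×257 + 0.04×97 = 174.2000
Highest R₀: strategy B with 239.1600.

239.16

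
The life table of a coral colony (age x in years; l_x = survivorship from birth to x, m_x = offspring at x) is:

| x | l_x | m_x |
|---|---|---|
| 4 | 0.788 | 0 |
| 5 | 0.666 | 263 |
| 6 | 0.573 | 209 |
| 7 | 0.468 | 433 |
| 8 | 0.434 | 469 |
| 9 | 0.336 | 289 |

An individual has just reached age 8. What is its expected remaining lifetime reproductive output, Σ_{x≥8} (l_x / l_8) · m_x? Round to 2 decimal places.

692.74

l_8 = 0.434. Conditional survival from age 8 to x is l_x / l_8.
  x=8: (0.434/0.434) × 469 = 469.0000
  x=9: (0.336/0.434) × 289 = 223.7419
Sum = 469.0000 + 223.7419 = 692.7419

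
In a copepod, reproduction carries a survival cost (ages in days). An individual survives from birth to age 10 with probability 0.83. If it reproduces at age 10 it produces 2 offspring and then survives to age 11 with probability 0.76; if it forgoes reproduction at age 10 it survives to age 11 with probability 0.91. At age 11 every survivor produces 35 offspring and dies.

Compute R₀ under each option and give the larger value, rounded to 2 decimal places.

26.44

breed at age 10: R₀ = 0.83 × (2 + 0.76 × 35) = 0.83 × 28.6000 = 23.7380
delay to age 11: R₀ = 0.83 × (0.91 × 35) = 0.83 × 31.8500 = 26.4355
Higher: delay to age 11 (26.4355).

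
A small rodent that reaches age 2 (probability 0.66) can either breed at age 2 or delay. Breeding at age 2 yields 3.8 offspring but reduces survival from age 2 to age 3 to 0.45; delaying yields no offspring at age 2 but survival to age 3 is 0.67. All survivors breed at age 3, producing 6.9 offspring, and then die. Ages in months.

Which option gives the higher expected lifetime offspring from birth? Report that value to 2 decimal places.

4.56

breed at age 2: R₀ = 0.66 × (3.8 + 0.45 × 6.9) = 0.66 × 6.9050 = 4.5573
delay to age 3: R₀ = 0.66 × (0.67 × 6.9) = 0.66 × 4.6230 = 3.0512
Higher: breed at age 2 (4.5573).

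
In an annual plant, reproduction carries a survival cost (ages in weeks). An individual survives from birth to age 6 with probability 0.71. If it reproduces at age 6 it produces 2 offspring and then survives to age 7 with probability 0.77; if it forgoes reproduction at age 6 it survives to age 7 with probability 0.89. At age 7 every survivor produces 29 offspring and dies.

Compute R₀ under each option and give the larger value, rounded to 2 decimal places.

breed at age 6: R₀ = 0.71 × (2 + 0.77 × 29) = 0.71 × 24.3300 = 17.2743
delay to age 7: R₀ = 0.71 × (0.89 × 29) = 0.71 × 25.8100 = 18.3251
Higher: delay to age 7 (18.3251).

18.33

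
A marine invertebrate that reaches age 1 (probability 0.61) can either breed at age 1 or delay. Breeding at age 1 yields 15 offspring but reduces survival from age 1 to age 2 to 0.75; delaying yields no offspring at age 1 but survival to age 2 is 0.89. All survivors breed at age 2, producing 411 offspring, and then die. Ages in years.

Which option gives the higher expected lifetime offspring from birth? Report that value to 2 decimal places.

223.13

breed at age 1: R₀ = 0.61 × (15 + 0.75 × 411) = 0.61 × 323.2500 = 197.1825
delay to age 2: R₀ = 0.61 × (0.89 × 411) = 0.61 × 365.7900 = 223.1319
Higher: delay to age 2 (223.1319).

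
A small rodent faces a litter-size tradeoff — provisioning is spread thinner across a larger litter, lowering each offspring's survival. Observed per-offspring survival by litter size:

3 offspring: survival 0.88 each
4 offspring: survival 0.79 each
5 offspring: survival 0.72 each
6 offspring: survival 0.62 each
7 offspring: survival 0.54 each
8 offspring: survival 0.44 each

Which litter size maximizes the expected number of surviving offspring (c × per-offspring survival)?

Expected surviving offspring = c × s(c):
  c=3: 3 × 0.88 = 2.640
  c=4: 4 × 0.79 = 3.160
  c=5: 5 × 0.72 = 3.600
  c=6: 6 × 0.62 = 3.720
  c=7: 7 × 0.54 = 3.780
  c=8: 8 × 0.44 = 3.520
Maximum at c = 7 (3.780 surviving offspring).

7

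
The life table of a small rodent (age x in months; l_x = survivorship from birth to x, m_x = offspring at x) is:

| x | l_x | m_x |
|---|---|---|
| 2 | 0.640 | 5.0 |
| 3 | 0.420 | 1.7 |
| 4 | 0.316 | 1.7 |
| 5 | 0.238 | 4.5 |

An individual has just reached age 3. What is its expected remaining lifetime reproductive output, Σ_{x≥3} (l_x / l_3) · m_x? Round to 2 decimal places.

5.53

l_3 = 0.420. Conditional survival from age 3 to x is l_x / l_3.
  x=3: (0.420/0.420) × 1.7 = 1.7000
  x=4: (0.316/0.420) × 1.7 = 1.2790
  x=5: (0.238/0.420) × 4.5 = 2.5500
Sum = 1.7000 + 1.2790 + 2.5500 = 5.5290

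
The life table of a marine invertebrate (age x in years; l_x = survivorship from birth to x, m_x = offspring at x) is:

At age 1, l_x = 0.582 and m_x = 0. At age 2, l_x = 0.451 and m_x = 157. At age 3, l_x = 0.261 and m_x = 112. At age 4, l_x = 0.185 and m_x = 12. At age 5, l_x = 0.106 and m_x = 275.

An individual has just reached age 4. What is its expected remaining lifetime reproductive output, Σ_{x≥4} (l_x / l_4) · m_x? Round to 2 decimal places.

169.57

l_4 = 0.185. Conditional survival from age 4 to x is l_x / l_4.
  x=4: (0.185/0.185) × 12 = 12.0000
  x=5: (0.106/0.185) × 275 = 157.5676
Sum = 12.0000 + 157.5676 = 169.5676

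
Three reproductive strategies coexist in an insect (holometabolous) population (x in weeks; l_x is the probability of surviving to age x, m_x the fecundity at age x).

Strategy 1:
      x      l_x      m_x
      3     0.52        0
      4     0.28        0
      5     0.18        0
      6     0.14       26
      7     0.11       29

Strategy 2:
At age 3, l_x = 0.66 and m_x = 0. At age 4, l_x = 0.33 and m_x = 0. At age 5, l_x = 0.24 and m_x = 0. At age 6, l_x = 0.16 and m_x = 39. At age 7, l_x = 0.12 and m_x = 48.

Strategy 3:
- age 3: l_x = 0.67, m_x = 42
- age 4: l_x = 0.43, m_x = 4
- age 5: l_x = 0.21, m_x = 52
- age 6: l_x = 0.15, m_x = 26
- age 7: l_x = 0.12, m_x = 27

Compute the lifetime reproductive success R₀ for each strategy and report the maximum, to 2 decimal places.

Strategy 1: R₀ = 0.52×0 + 0.28×0 + 0.18×0 + 0.14×26 + 0.11×29 = 6.8300
Strategy 2: R₀ = 0.66×0 + 0.33×0 + 0.24×0 + 0.16×39 + 0.12×48 = 12.0000
Strategy 3: R₀ = 0.67×42 + 0.43×4 + 0.21×52 + 0.15×26 + 0.12×27 = 47.9200
Highest R₀: strategy 3 with 47.9200.

47.92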